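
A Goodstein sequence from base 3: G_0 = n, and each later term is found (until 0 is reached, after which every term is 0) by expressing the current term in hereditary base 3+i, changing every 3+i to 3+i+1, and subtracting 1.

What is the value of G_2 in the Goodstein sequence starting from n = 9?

base 3: 9 = 3^2; at 4: 4^2 = 16; next = 15
base 4: 15 = 3·4 + 3; at 5: 3·5 + 3 = 18; next = 17
base 5: 17 = 3·5 + 2; at 6: 3·6 + 2 = 20; next = 19

17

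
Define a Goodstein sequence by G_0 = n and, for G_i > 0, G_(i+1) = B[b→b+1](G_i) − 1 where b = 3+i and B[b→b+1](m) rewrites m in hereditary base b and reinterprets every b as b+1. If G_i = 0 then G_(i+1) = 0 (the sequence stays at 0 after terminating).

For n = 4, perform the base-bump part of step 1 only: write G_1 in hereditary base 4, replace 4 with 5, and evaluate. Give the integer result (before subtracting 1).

5

step 0: 4 = 3 + 1; sub 4 for 3: 4 + 1; = 5; G_1 = 5−1 = 4
step 1: 4 = 4; sub 5 for 4: 5; = 5; G_2 = 5−1 = 4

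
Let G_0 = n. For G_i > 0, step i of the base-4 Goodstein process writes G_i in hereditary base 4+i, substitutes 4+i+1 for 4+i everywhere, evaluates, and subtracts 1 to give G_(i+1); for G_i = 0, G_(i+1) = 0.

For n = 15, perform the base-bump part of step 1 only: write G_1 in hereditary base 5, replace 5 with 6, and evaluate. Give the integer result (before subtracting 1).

20

15 —HB4→ 3·4 + 3 —bump→ 3·5 + 3 = 18 —(−1)→ 17
17 —HB5→ 3·5 + 2 —bump→ 3·6 + 2 = 20 —(−1)→ 19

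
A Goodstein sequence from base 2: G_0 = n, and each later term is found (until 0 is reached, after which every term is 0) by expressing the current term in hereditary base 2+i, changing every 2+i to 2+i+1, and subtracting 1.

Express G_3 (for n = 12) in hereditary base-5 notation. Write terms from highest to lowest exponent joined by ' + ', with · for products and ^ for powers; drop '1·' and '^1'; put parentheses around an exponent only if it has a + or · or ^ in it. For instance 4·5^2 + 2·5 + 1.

12 —HB2→ 2^(2 + 1) + 2^2 —bump→ 3^(3 + 1) + 3^3 = 108 —(−1)→ 107
107 —HB3→ 3^(3 + 1) + 2·3^2 + 2·3 + 2 —bump→ 4^(4 + 1) + 2·4^2 + 2·4 + 2 = 1066 —(−1)→ 1065
1065 —HB4→ 4^(4 + 1) + 2·4^2 + 2·4 + 1 —bump→ 5^(5 + 1) + 2·5^2 + 2·5 + 1 = 15686 —(−1)→ 15685
15685 —HB5→ 5^(5 + 1) + 2·5^2 + 2·5 —bump→ 6^(6 + 1) + 2·6^2 + 2·6 = 280020 —(−1)→ 280019

5^(5 + 1) + 2·5^2 + 2·5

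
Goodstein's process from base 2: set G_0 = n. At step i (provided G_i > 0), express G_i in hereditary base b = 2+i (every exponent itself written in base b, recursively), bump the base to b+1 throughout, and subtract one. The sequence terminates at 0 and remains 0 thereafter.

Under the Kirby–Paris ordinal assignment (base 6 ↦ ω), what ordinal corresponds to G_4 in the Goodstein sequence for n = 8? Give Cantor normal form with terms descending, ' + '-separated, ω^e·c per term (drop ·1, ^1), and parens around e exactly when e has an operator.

ω^ω·2 + ω^2·2 + ω + 5

(0) 8|_2 = 2^(2 + 1) ↦ 3^(3 + 1)|_3 = 81 ⇒ 80
(1) 80|_3 = 2·3^3 + 2·3^2 + 2·3 + 2 ↦ 2·4^4 + 2·4^2 + 2·4 + 2|_4 = 554 ⇒ 553
(2) 553|_4 = 2·4^4 + 2·4^2 + 2·4 + 1 ↦ 2·5^5 + 2·5^2 + 2·5 + 1|_5 = 6311 ⇒ 6310
(3) 6310|_5 = 2·5^5 + 2·5^2 + 2·5 ↦ 2·6^6 + 2·6^2 + 2·6|_6 = 93396 ⇒ 93395
(4) 93395|_6 = 2·6^6 + 2·6^2 + 6 + 5 ↦ 2·7^7 + 2·7^2 + 7 + 5|_7 = 1647196 ⇒ 1647195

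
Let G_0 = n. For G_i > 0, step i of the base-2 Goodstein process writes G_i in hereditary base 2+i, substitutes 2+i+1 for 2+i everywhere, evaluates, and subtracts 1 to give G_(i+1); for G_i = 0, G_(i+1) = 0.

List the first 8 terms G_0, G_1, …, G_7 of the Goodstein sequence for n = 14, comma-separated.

14, 110, 1281, 18750, 326591, 5862840, 134404971, 3487116548

G_0 = 14. HB_2(14) = 2^(2 + 1) + 2^2 + 2. Bump = 111. G_1 = 110.
G_1 = 110. HB_3(110) = 3^(3 + 1) + 3^3 + 2. Bump = 1282. G_2 = 1281.
G_2 = 1281. HB_4(1281) = 4^(4 + 1) + 4^4 + 1. Bump = 18751. G_3 = 18750.
G_3 = 18750. HB_5(18750) = 5^(5 + 1) + 5^5. Bump = 326592. G_4 = 326591.
G_4 = 326591. HB_6(326591) = 6^(6 + 1) + 5·6^5 + 5·6^4 + 5·6^3 + 5·6^2 + 5·6 + 5. Bump = 5862841. G_5 = 5862840.
G_5 = 5862840. HB_7(5862840) = 7^(7 + 1) + 5·7^5 + 5·7^4 + 5·7^3 + 5·7^2 + 5·7 + 4. Bump = 134404972. G_6 = 134404971.
G_6 = 134404971. HB_8(134404971) = 8^(8 + 1) + 5·8^5 + 5·8^4 + 5·8^3 + 5·8^2 + 5·8 + 3. Bump = 3487116549. G_7 = 3487116548.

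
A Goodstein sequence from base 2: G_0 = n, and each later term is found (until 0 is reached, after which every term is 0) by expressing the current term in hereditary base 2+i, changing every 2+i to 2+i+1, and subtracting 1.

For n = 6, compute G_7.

332147

step 0: 6 = 2^2 + 2; sub 3 for 2: 3^3 + 3; = 30; G_1 = 30−1 = 29
step 1: 29 = 3^3 + 2; sub 4 for 3: 4^4 + 2; = 258; G_2 = 258−1 = 257
step 2: 257 = 4^4 + 1; sub 5 for 4: 5^5 + 1; = 3126; G_3 = 3126−1 = 3125
step 3: 3125 = 5^5; sub 6 for 5: 6^6; = 46656; G_4 = 46656−1 = 46655
step 4: 46655 = 5·6^5 + 5·6^4 + 5·6^3 + 5·6^2 + 5·6 + 5; sub 7 for 6: 5·7^5 + 5·7^4 + 5·7^3 + 5·7^2 + 5·7 + 5; = 98040; G_5 = 98040−1 = 98039
step 5: 98039 = 5·7^5 + 5·7^4 + 5·7^3 + 5·7^2 + 5·7 + 4; sub 8 for 7: 5·8^5 + 5·8^4 + 5·8^3 + 5·8^2 + 5·8 + 4; = 187244; G_6 = 187244−1 = 187243
step 6: 187243 = 5·8^5 + 5·8^4 + 5·8^3 + 5·8^2 + 5·8 + 3; sub 9 for 8: 5·9^5 + 5·9^4 + 5·9^3 + 5·9^2 + 5·9 + 3; = 332148; G_7 = 332148−1 = 332147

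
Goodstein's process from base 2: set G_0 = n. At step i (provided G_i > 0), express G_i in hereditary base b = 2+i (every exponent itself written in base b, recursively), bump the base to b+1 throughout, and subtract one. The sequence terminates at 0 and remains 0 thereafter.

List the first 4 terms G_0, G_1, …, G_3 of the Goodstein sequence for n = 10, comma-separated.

10, 83, 1025, 15625

10 —HB2→ 2^(2 + 1) + 2 —bump→ 3^(3 + 1) + 3 = 84 —(−1)→ 83
83 —HB3→ 3^(3 + 1) + 2 —bump→ 4^(4 + 1) + 2 = 1026 —(−1)→ 1025
1025 —HB4→ 4^(4 + 1) + 1 —bump→ 5^(5 + 1) + 1 = 15626 —(−1)→ 15625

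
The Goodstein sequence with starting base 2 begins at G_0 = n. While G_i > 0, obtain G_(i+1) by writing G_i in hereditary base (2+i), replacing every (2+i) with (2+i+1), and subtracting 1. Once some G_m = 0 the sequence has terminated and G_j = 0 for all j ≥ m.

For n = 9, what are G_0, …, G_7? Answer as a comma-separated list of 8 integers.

9, 81, 1023, 9842, 140743, 2471826, 50333399, 1162263921

i=0: 9 = 2^(2 + 1) + 1 (b=2); 2→3: 3^(3 + 1) + 1 = 82; 82−1 = 81
i=1: 81 = 3^(3 + 1) (b=3); 3→4: 4^(4 + 1) = 1024; 1024−1 = 1023
i=2: 1023 = 3·4^4 + 3·4^3 + 3·4^2 + 3·4 + 3 (b=4); 4→5: 3·5^5 + 3·5^3 + 3·5^2 + 3·5 + 3 = 9843; 9843−1 = 9842
i=3: 9842 = 3·5^5 + 3·5^3 + 3·5^2 + 3·5 + 2 (b=5); 5→6: 3·6^6 + 3·6^3 + 3·6^2 + 3·6 + 2 = 140744; 140744−1 = 140743
i=4: 140743 = 3·6^6 + 3·6^3 + 3·6^2 + 3·6 + 1 (b=6); 6→7: 3·7^7 + 3·7^3 + 3·7^2 + 3·7 + 1 = 2471827; 2471827−1 = 2471826
i=5: 2471826 = 3·7^7 + 3·7^3 + 3·7^2 + 3·7 (b=7); 7→8: 3·8^8 + 3·8^3 + 3·8^2 + 3·8 = 50333400; 50333400−1 = 50333399
i=6: 50333399 = 3·8^8 + 3·8^3 + 3·8^2 + 2·8 + 7 (b=8); 8→9: 3·9^9 + 3·9^3 + 3·9^2 + 2·9 + 7 = 1162263922; 1162263922−1 = 1162263921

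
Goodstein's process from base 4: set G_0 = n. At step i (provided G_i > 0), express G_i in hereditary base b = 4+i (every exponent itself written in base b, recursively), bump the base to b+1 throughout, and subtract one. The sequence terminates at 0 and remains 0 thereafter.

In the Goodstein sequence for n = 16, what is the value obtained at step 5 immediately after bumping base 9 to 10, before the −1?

40

step 0: 16 = 4^2; sub 5 for 4: 5^2; = 25; G_1 = 25−1 = 24
step 1: 24 = 4·5 + 4; sub 6 for 5: 4·6 + 4; = 28; G_2 = 28−1 = 27
step 2: 27 = 4·6 + 3; sub 7 for 6: 4·7 + 3; = 31; G_3 = 31−1 = 30
step 3: 30 = 4·7 + 2; sub 8 for 7: 4·8 + 2; = 34; G_4 = 34−1 = 33
step 4: 33 = 4·8 + 1; sub 9 for 8: 4·9 + 1; = 37; G_5 = 37−1 = 36
step 5: 36 = 4·9; sub 10 for 9: 4·10; = 40; G_6 = 40−1 = 39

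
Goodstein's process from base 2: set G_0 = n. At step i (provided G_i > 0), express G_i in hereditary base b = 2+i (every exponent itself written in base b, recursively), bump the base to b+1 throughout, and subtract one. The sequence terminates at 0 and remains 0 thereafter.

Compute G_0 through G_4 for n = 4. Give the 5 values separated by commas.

G_0=4  [base 2] 2^2  →[2↦3]→  3^3 = 27  −1 ⇒ G_1=26
G_1=26  [base 3] 2·3^2 + 2·3 + 2  →[3↦4]→  2·4^2 + 2·4 + 2 = 42  −1 ⇒ G_2=41
G_2=41  [base 4] 2·4^2 + 2·4 + 1  →[4↦5]→  2·5^2 + 2·5 + 1 = 61  −1 ⇒ G_3=60
G_3=60  [base 5] 2·5^2 + 2·5  →[5↦6]→  2·6^2 + 2·6 = 84  −1 ⇒ G_4=83

4, 26, 41, 60, 83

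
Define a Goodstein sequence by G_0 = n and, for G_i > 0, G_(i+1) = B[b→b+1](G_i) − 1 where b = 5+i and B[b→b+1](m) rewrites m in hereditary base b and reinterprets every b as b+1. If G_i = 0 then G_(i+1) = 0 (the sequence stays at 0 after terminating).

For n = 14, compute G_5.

19

(0) 14|_5 = 2·5 + 4 ↦ 2·6 + 4|_6 = 16 ⇒ 15
(1) 15|_6 = 2·6 + 3 ↦ 2·7 + 3|_7 = 17 ⇒ 16
(2) 16|_7 = 2·7 + 2 ↦ 2·8 + 2|_8 = 18 ⇒ 17
(3) 17|_8 = 2·8 + 1 ↦ 2·9 + 1|_9 = 19 ⇒ 18
(4) 18|_9 = 2·9 ↦ 2·10|_10 = 20 ⇒ 19
(5) 19|_10 = 10 + 9 ↦ 11 + 9|_11 = 20 ⇒ 19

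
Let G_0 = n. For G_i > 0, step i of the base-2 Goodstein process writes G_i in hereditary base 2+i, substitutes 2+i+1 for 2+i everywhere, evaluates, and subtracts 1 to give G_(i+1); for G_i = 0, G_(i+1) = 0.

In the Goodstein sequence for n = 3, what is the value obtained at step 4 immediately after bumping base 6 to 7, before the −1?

1

G_0=3  [base 2] 2 + 1  →[2↦3]→  3 + 1 = 4  −1 ⇒ G_1=3
G_1=3  [base 3] 3  →[3↦4]→  4 = 4  −1 ⇒ G_2=3
G_2=3  [base 4] 3  →[4↦5]→  3 = 3  −1 ⇒ G_3=2
G_3=2  [base 5] 2  →[5↦6]→  2 = 2  −1 ⇒ G_4=1
G_4=1  [base 6] 1  →[6↦7]→  1 = 1  −1 ⇒ G_5=0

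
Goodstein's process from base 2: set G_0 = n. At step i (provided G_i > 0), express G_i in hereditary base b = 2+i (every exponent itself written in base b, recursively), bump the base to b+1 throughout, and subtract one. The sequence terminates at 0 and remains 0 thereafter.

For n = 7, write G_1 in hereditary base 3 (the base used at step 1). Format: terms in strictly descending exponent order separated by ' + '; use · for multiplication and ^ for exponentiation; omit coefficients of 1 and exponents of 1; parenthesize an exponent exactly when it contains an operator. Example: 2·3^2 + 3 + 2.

3^3 + 3

G_0=7  [base 2] 2^2 + 2 + 1  →[2↦3]→  3^3 + 3 + 1 = 31  −1 ⇒ G_1=30
G_1=30  [base 3] 3^3 + 3  →[3↦4]→  4^4 + 4 = 260  −1 ⇒ G_2=259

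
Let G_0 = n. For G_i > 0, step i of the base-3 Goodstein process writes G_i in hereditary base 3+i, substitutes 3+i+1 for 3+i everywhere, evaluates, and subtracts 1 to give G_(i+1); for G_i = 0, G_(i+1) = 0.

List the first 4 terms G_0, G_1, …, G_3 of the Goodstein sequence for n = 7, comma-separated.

7, 8, 9, 9

(0) 7|_3 = 2·3 + 1 ↦ 2·4 + 1|_4 = 9 ⇒ 8
(1) 8|_4 = 2·4 ↦ 2·5|_5 = 10 ⇒ 9
(2) 9|_5 = 5 + 4 ↦ 6 + 4|_6 = 10 ⇒ 9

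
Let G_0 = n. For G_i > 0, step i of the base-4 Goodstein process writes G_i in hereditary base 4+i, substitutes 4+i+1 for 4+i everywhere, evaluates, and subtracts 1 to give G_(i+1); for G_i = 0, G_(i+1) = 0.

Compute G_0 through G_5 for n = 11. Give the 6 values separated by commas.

[0] 11 ≡ 2·4 + 3 (base 4). Lift 5: 13. −1: 12.
[1] 12 ≡ 2·5 + 2 (base 5). Lift 6: 14. −1: 13.
[2] 13 ≡ 2·6 + 1 (base 6). Lift 7: 15. −1: 14.
[3] 14 ≡ 2·7 (base 7). Lift 8: 16. −1: 15.
[4] 15 ≡ 8 + 7 (base 8). Lift 9: 16. −1: 15.

11, 12, 13, 14, 15, 15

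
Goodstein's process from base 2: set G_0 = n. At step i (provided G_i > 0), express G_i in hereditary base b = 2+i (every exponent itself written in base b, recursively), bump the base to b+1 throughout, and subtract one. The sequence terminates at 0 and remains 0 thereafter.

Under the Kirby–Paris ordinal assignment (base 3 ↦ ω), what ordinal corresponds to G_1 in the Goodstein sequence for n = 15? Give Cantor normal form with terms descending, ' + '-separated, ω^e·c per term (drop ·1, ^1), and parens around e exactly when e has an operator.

i=0: 15 = 2^(2 + 1) + 2^2 + 2 + 1 (b=2); 2→3: 3^(3 + 1) + 3^3 + 3 + 1 = 112; 112−1 = 111
i=1: 111 = 3^(3 + 1) + 3^3 + 3 (b=3); 3→4: 4^(4 + 1) + 4^4 + 4 = 1284; 1284−1 = 1283

ω^(ω + 1) + ω^ω + ω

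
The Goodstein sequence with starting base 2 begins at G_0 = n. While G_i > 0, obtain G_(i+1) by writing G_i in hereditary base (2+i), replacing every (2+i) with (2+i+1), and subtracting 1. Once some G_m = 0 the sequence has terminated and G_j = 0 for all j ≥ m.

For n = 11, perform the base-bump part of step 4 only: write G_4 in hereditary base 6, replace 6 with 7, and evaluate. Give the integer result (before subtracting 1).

step 0: 11 = 2^(2 + 1) + 2 + 1; sub 3 for 2: 3^(3 + 1) + 3 + 1; = 85; G_1 = 85−1 = 84
step 1: 84 = 3^(3 + 1) + 3; sub 4 for 3: 4^(4 + 1) + 4; = 1028; G_2 = 1028−1 = 1027
step 2: 1027 = 4^(4 + 1) + 3; sub 5 for 4: 5^(5 + 1) + 3; = 15628; G_3 = 15628−1 = 15627
step 3: 15627 = 5^(5 + 1) + 2; sub 6 for 5: 6^(6 + 1) + 2; = 279938; G_4 = 279938−1 = 279937
step 4: 279937 = 6^(6 + 1) + 1; sub 7 for 6: 7^(7 + 1) + 1; = 5764802; G_5 = 5764802−1 = 5764801

5764802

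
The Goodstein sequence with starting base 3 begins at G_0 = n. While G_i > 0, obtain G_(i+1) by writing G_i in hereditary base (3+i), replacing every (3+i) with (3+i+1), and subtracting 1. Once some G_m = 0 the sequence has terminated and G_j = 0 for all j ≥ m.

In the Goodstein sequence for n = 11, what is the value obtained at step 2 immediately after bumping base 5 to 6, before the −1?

G_0 = 11. HB_3(11) = 3^2 + 2. Bump = 18. G_1 = 17.
G_1 = 17. HB_4(17) = 4^2 + 1. Bump = 26. G_2 = 25.

36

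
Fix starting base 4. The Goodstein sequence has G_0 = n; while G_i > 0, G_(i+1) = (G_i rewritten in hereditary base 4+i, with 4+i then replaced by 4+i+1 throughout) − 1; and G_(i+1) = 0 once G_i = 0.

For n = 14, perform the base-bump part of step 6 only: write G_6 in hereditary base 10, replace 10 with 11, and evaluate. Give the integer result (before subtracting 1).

25

step 0: 14 = 3·4 + 2; sub 5 for 4: 3·5 + 2; = 17; G_1 = 17−1 = 16
step 1: 16 = 3·5 + 1; sub 6 for 5: 3·6 + 1; = 19; G_2 = 19−1 = 18
step 2: 18 = 3·6; sub 7 for 6: 3·7; = 21; G_3 = 21−1 = 20
step 3: 20 = 2·7 + 6; sub 8 for 7: 2·8 + 6; = 22; G_4 = 22−1 = 21
step 4: 21 = 2·8 + 5; sub 9 for 8: 2·9 + 5; = 23; G_5 = 23−1 = 22
step 5: 22 = 2·9 + 4; sub 10 for 9: 2·10 + 4; = 24; G_6 = 24−1 = 23
step 6: 23 = 2·10 + 3; sub 11 for 10: 2·11 + 3; = 25; G_7 = 25−1 = 24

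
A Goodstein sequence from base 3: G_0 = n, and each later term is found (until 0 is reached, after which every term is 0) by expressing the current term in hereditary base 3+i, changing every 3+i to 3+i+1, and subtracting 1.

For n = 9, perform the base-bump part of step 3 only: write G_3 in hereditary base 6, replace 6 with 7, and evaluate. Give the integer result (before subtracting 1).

G_0=9  [base 3] 3^2  →[3↦4]→  4^2 = 16  −1 ⇒ G_1=15
G_1=15  [base 4] 3·4 + 3  →[4↦5]→  3·5 + 3 = 18  −1 ⇒ G_2=17
G_2=17  [base 5] 3·5 + 2  →[5↦6]→  3·6 + 2 = 20  −1 ⇒ G_3=19

22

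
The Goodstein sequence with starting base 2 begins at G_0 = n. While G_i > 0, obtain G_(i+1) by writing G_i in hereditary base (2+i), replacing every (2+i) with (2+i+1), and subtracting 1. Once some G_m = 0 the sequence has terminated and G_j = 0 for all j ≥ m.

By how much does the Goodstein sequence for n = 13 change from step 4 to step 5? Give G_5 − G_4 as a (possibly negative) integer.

step 0: 13 = 2^(2 + 1) + 2^2 + 1; sub 3 for 2: 3^(3 + 1) + 3^3 + 1; = 109; G_1 = 109−1 = 108
step 1: 108 = 3^(3 + 1) + 3^3; sub 4 for 3: 4^(4 + 1) + 4^4; = 1280; G_2 = 1280−1 = 1279
step 2: 1279 = 4^(4 + 1) + 3·4^3 + 3·4^2 + 3·4 + 3; sub 5 for 4: 5^(5 + 1) + 3·5^3 + 3·5^2 + 3·5 + 3; = 16093; G_3 = 16093−1 = 16092
step 3: 16092 = 5^(5 + 1) + 3·5^3 + 3·5^2 + 3·5 + 2; sub 6 for 5: 6^(6 + 1) + 3·6^3 + 3·6^2 + 3·6 + 2; = 280712; G_4 = 280712−1 = 280711
step 4: 280711 = 6^(6 + 1) + 3·6^3 + 3·6^2 + 3·6 + 1; sub 7 for 6: 7^(7 + 1) + 3·7^3 + 3·7^2 + 3·7 + 1; = 5765999; G_5 = 5765999−1 = 5765998

5485287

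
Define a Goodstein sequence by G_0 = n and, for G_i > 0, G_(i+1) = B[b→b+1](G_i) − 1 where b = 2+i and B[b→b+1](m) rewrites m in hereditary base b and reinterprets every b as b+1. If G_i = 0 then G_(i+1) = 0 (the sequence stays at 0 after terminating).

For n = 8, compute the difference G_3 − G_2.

5757

G_0=8  [base 2] 2^(2 + 1)  →[2↦3]→  3^(3 + 1) = 81  −1 ⇒ G_1=80
G_1=80  [base 3] 2·3^3 + 2·3^2 + 2·3 + 2  →[3↦4]→  2·4^4 + 2·4^2 + 2·4 + 2 = 554  −1 ⇒ G_2=553
G_2=553  [base 4] 2·4^4 + 2·4^2 + 2·4 + 1  →[4↦5]→  2·5^5 + 2·5^2 + 2·5 + 1 = 6311  −1 ⇒ G_3=6310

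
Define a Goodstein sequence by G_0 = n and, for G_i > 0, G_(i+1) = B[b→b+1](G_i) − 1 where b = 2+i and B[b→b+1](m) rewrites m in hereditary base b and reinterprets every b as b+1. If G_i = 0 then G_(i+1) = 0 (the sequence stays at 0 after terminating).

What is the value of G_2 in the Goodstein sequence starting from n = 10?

1025

[0] 10 ≡ 2^(2 + 1) + 2 (base 2). Lift 3: 84. −1: 83.
[1] 83 ≡ 3^(3 + 1) + 2 (base 3). Lift 4: 1026. −1: 1025.
[2] 1025 ≡ 4^(4 + 1) + 1 (base 4). Lift 5: 15626. −1: 15625.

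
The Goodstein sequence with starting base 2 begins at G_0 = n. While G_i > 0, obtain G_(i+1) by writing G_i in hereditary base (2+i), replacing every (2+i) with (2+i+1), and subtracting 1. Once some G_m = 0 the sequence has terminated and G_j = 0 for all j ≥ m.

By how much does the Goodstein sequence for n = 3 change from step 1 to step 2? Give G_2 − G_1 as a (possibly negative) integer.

3 —HB2→ 2 + 1 —bump→ 3 + 1 = 4 —(−1)→ 3
3 —HB3→ 3 —bump→ 4 = 4 —(−1)→ 3

0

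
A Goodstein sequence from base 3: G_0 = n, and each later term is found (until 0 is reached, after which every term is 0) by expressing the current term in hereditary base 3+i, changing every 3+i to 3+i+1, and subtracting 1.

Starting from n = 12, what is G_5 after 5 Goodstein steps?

63

(0) 12|_3 = 3^2 + 3 ↦ 4^2 + 4|_4 = 20 ⇒ 19
(1) 19|_4 = 4^2 + 3 ↦ 5^2 + 3|_5 = 28 ⇒ 27
(2) 27|_5 = 5^2 + 2 ↦ 6^2 + 2|_6 = 38 ⇒ 37
(3) 37|_6 = 6^2 + 1 ↦ 7^2 + 1|_7 = 50 ⇒ 49
(4) 49|_7 = 7^2 ↦ 8^2|_8 = 64 ⇒ 63
(5) 63|_8 = 7·8 + 7 ↦ 7·9 + 7|_9 = 70 ⇒ 69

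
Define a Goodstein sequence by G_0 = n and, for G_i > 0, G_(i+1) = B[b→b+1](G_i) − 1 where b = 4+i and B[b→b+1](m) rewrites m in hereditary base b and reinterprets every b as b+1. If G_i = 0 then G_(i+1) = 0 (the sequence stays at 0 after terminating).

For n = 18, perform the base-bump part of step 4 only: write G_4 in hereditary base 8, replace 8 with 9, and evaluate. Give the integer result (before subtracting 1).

[0] 18 ≡ 4^2 + 2 (base 4). Lift 5: 27. −1: 26.
[1] 26 ≡ 5^2 + 1 (base 5). Lift 6: 37. −1: 36.
[2] 36 ≡ 6^2 (base 6). Lift 7: 49. −1: 48.
[3] 48 ≡ 6·7 + 6 (base 7). Lift 8: 54. −1: 53.

59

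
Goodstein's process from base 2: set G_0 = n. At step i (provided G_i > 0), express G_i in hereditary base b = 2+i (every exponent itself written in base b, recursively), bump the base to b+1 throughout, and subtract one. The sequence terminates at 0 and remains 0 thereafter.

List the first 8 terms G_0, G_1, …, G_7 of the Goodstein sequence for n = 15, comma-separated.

15, 111, 1283, 18752, 326593, 6588344, 150994943, 3524450280

base 2: 15 = 2^(2 + 1) + 2^2 + 2 + 1; at 3: 3^(3 + 1) + 3^3 + 3 + 1 = 112; next = 111
base 3: 111 = 3^(3 + 1) + 3^3 + 3; at 4: 4^(4 + 1) + 4^4 + 4 = 1284; next = 1283
base 4: 1283 = 4^(4 + 1) + 4^4 + 3; at 5: 5^(5 + 1) + 5^5 + 3 = 18753; next = 18752
base 5: 18752 = 5^(5 + 1) + 5^5 + 2; at 6: 6^(6 + 1) + 6^6 + 2 = 326594; next = 326593
base 6: 326593 = 6^(6 + 1) + 6^6 + 1; at 7: 7^(7 + 1) + 7^7 + 1 = 6588345; next = 6588344
base 7: 6588344 = 7^(7 + 1) + 7^7; at 8: 8^(8 + 1) + 8^8 = 150994944; next = 150994943
base 8: 150994943 = 8^(8 + 1) + 7·8^7 + 7·8^6 + 7·8^5 + 7·8^4 + 7·8^3 + 7·8^2 + 7·8 + 7; at 9: 9^(9 + 1) + 7·9^7 + 7·9^6 + 7·9^5 + 7·9^4 + 7·9^3 + 7·9^2 + 7·9 + 7 = 3524450281; next = 3524450280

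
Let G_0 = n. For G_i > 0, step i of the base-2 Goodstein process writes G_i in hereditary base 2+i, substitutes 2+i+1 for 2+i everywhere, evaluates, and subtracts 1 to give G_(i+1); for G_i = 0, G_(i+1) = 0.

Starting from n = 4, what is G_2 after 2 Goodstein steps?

step 0: 4 = 2^2; sub 3 for 2: 3^3; = 27; G_1 = 27−1 = 26
step 1: 26 = 2·3^2 + 2·3 + 2; sub 4 for 3: 2·4^2 + 2·4 + 2; = 42; G_2 = 42−1 = 41
step 2: 41 = 2·4^2 + 2·4 + 1; sub 5 for 4: 2·5^2 + 2·5 + 1; = 61; G_3 = 61−1 = 60

41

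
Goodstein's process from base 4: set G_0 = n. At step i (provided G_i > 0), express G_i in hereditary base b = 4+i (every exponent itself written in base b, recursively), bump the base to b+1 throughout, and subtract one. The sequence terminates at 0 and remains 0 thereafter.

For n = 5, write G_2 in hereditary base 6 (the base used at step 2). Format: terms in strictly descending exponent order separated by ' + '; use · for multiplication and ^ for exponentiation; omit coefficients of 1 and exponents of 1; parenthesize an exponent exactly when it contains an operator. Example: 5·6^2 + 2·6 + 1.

step 0: 5 = 4 + 1; sub 5 for 4: 5 + 1; = 6; G_1 = 6−1 = 5
step 1: 5 = 5; sub 6 for 5: 6; = 6; G_2 = 6−1 = 5
step 2: 5 = 5; sub 7 for 6: 5; = 5; G_3 = 5−1 = 4

5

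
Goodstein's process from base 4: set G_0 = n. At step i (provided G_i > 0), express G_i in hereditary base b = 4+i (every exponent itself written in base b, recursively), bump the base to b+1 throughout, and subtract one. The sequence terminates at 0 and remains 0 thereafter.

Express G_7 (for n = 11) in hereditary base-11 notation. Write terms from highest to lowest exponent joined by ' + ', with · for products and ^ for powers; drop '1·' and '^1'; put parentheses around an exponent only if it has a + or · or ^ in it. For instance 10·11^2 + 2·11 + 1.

11 —HB4→ 2·4 + 3 —bump→ 2·5 + 3 = 13 —(−1)→ 12
12 —HB5→ 2·5 + 2 —bump→ 2·6 + 2 = 14 —(−1)→ 13
13 —HB6→ 2·6 + 1 —bump→ 2·7 + 1 = 15 —(−1)→ 14
14 —HB7→ 2·7 —bump→ 2·8 = 16 —(−1)→ 15
15 —HB8→ 8 + 7 —bump→ 9 + 7 = 16 —(−1)→ 15
15 —HB9→ 9 + 6 —bump→ 10 + 6 = 16 —(−1)→ 15
15 —HB10→ 10 + 5 —bump→ 11 + 5 = 16 —(−1)→ 15

11 + 4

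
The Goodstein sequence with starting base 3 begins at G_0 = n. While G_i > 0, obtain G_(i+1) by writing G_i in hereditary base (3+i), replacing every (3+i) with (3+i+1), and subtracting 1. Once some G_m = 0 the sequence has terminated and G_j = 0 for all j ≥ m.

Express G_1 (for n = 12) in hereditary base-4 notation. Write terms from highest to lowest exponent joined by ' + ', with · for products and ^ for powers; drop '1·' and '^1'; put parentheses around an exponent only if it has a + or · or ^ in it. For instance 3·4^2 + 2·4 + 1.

base 3: 12 = 3^2 + 3; at 4: 4^2 + 4 = 20; next = 19
base 4: 19 = 4^2 + 3; at 5: 5^2 + 3 = 28; next = 27

4^2 + 3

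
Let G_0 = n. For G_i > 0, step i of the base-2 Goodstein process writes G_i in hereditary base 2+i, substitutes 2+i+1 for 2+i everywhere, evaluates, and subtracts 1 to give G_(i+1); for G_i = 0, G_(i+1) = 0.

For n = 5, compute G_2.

base 2: 5 = 2^2 + 1; at 3: 3^3 + 1 = 28; next = 27
base 3: 27 = 3^3; at 4: 4^4 = 256; next = 255
base 4: 255 = 3·4^3 + 3·4^2 + 3·4 + 3; at 5: 3·5^3 + 3·5^2 + 3·5 + 3 = 468; next = 467

255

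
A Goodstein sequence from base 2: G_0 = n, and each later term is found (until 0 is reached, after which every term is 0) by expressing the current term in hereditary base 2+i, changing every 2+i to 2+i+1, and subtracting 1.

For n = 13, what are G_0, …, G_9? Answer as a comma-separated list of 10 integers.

base 2: 13 = 2^(2 + 1) + 2^2 + 1; at 3: 3^(3 + 1) + 3^3 + 1 = 109; next = 108
base 3: 108 = 3^(3 + 1) + 3^3; at 4: 4^(4 + 1) + 4^4 = 1280; next = 1279
base 4: 1279 = 4^(4 + 1) + 3·4^3 + 3·4^2 + 3·4 + 3; at 5: 5^(5 + 1) + 3·5^3 + 3·5^2 + 3·5 + 3 = 16093; next = 16092
base 5: 16092 = 5^(5 + 1) + 3·5^3 + 3·5^2 + 3·5 + 2; at 6: 6^(6 + 1) + 3·6^3 + 3·6^2 + 3·6 + 2 = 280712; next = 280711
base 6: 280711 = 6^(6 + 1) + 3·6^3 + 3·6^2 + 3·6 + 1; at 7: 7^(7 + 1) + 3·7^3 + 3·7^2 + 3·7 + 1 = 5765999; next = 5765998
base 7: 5765998 = 7^(7 + 1) + 3·7^3 + 3·7^2 + 3·7; at 8: 8^(8 + 1) + 3·8^3 + 3·8^2 + 3·8 = 134219480; next = 134219479
base 8: 134219479 = 8^(8 + 1) + 3·8^3 + 3·8^2 + 2·8 + 7; at 9: 9^(9 + 1) + 3·9^3 + 3·9^2 + 2·9 + 7 = 3486786856; next = 3486786855
base 9: 3486786855 = 9^(9 + 1) + 3·9^3 + 3·9^2 + 2·9 + 6; at 10: 10^(10 + 1) + 3·10^3 + 3·10^2 + 2·10 + 6 = 100000003326; next = 100000003325
base 10: 100000003325 = 10^(10 + 1) + 3·10^3 + 3·10^2 + 2·10 + 5; at 11: 11^(11 + 1) + 3·11^3 + 3·11^2 + 2·11 + 5 = 3138428381104; next = 3138428381103

13, 108, 1279, 16092, 280711, 5765998, 134219479, 3486786855, 100000003325, 3138428381103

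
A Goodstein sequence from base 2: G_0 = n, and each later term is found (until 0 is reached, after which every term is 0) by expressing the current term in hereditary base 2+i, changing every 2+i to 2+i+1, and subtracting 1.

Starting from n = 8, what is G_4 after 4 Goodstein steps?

G_0 = 8. HB_2(8) = 2^(2 + 1). Bump = 81. G_1 = 80.
G_1 = 80. HB_3(80) = 2·3^3 + 2·3^2 + 2·3 + 2. Bump = 554. G_2 = 553.
G_2 = 553. HB_4(553) = 2·4^4 + 2·4^2 + 2·4 + 1. Bump = 6311. G_3 = 6310.
G_3 = 6310. HB_5(6310) = 2·5^5 + 2·5^2 + 2·5. Bump = 93396. G_4 = 93395.

93395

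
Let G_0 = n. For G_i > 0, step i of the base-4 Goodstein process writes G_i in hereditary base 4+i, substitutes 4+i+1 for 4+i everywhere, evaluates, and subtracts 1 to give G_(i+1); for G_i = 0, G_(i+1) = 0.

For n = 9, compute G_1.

G_0=9  [base 4] 2·4 + 1  →[4↦5]→  2·5 + 1 = 11  −1 ⇒ G_1=10
G_1=10  [base 5] 2·5  →[5↦6]→  2·6 = 12  −1 ⇒ G_2=11

10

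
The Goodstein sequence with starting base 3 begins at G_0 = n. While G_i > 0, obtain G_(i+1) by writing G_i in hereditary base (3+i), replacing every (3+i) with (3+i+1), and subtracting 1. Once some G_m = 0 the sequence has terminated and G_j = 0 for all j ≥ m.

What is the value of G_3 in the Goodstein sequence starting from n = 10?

i=0: 10 = 3^2 + 1 (b=3); 3→4: 4^2 + 1 = 17; 17−1 = 16
i=1: 16 = 4^2 (b=4); 4→5: 5^2 = 25; 25−1 = 24
i=2: 24 = 4·5 + 4 (b=5); 5→6: 4·6 + 4 = 28; 28−1 = 27

27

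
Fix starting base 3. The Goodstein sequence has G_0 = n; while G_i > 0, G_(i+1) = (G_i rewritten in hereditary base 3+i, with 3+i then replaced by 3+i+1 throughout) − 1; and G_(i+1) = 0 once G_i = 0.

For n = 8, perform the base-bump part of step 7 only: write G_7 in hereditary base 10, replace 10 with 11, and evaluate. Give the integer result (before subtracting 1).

G_0 = 8. HB_3(8) = 2·3 + 2. Bump = 10. G_1 = 9.
G_1 = 9. HB_4(9) = 2·4 + 1. Bump = 11. G_2 = 10.
G_2 = 10. HB_5(10) = 2·5. Bump = 12. G_3 = 11.
G_3 = 11. HB_6(11) = 6 + 5. Bump = 12. G_4 = 11.
G_4 = 11. HB_7(11) = 7 + 4. Bump = 12. G_5 = 11.
G_5 = 11. HB_8(11) = 8 + 3. Bump = 12. G_6 = 11.
G_6 = 11. HB_9(11) = 9 + 2. Bump = 12. G_7 = 11.

12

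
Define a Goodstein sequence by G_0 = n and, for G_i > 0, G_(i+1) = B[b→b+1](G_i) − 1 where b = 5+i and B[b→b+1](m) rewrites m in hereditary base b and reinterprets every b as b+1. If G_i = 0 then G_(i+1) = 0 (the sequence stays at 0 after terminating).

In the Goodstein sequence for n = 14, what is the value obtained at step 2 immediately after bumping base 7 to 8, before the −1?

i=0: 14 = 2·5 + 4 (b=5); 5→6: 2·6 + 4 = 16; 16−1 = 15
i=1: 15 = 2·6 + 3 (b=6); 6→7: 2·7 + 3 = 17; 17−1 = 16

18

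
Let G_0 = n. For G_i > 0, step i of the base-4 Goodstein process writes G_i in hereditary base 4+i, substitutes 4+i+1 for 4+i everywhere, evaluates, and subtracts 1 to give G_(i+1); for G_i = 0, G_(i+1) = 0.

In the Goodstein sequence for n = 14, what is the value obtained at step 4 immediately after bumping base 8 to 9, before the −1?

23

i=0: 14 = 3·4 + 2 (b=4); 4→5: 3·5 + 2 = 17; 17−1 = 16
i=1: 16 = 3·5 + 1 (b=5); 5→6: 3·6 + 1 = 19; 19−1 = 18
i=2: 18 = 3·6 (b=6); 6→7: 3·7 = 21; 21−1 = 20
i=3: 20 = 2·7 + 6 (b=7); 7→8: 2·8 + 6 = 22; 22−1 = 21
i=4: 21 = 2·8 + 5 (b=8); 8→9: 2·9 + 5 = 23; 23−1 = 22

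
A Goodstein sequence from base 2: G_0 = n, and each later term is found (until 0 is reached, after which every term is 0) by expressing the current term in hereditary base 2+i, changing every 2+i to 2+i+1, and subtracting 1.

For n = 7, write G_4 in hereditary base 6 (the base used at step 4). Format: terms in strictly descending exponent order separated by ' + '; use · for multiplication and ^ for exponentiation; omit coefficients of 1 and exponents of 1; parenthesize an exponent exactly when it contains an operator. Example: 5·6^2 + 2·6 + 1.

(0) 7|_2 = 2^2 + 2 + 1 ↦ 3^3 + 3 + 1|_3 = 31 ⇒ 30
(1) 30|_3 = 3^3 + 3 ↦ 4^4 + 4|_4 = 260 ⇒ 259
(2) 259|_4 = 4^4 + 3 ↦ 5^5 + 3|_5 = 3128 ⇒ 3127
(3) 3127|_5 = 5^5 + 2 ↦ 6^6 + 2|_6 = 46658 ⇒ 46657
(4) 46657|_6 = 6^6 + 1 ↦ 7^7 + 1|_7 = 823544 ⇒ 823543

6^6 + 1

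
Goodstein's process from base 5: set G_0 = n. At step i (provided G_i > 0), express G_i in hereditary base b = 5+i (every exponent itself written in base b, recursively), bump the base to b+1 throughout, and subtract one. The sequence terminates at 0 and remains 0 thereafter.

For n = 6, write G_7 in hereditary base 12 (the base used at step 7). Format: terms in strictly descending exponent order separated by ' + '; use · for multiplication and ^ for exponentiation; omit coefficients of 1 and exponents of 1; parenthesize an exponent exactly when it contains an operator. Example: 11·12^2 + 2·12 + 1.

6 —HB5→ 5 + 1 —bump→ 6 + 1 = 7 —(−1)→ 6
6 —HB6→ 6 —bump→ 7 = 7 —(−1)→ 6
6 —HB7→ 6 —bump→ 6 = 6 —(−1)→ 5
5 —HB8→ 5 —bump→ 5 = 5 —(−1)→ 4
4 —HB9→ 4 —bump→ 4 = 4 —(−1)→ 3
3 —HB10→ 3 —bump→ 3 = 3 —(−1)→ 2
2 —HB11→ 2 —bump→ 2 = 2 —(−1)→ 1
1 —HB12→ 1 —bump→ 1 = 1 —(−1)→ 0

1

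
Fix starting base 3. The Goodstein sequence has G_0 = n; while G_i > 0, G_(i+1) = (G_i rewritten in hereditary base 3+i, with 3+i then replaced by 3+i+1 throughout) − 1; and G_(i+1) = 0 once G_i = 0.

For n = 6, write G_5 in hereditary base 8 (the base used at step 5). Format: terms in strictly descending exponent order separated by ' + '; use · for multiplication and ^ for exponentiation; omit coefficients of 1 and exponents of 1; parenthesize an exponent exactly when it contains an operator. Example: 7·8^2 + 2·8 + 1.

7

i=0: 6 = 2·3 (b=3); 3→4: 2·4 = 8; 8−1 = 7
i=1: 7 = 4 + 3 (b=4); 4→5: 5 + 3 = 8; 8−1 = 7
i=2: 7 = 5 + 2 (b=5); 5→6: 6 + 2 = 8; 8−1 = 7
i=3: 7 = 6 + 1 (b=6); 6→7: 7 + 1 = 8; 8−1 = 7
i=4: 7 = 7 (b=7); 7→8: 8 = 8; 8−1 = 7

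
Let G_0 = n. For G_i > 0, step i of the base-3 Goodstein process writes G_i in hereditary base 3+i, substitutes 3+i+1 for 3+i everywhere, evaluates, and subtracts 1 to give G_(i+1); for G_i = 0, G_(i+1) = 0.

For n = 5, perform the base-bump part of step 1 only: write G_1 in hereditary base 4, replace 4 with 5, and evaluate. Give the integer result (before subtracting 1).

6

step 0: 5 = 3 + 2; sub 4 for 3: 4 + 2; = 6; G_1 = 6−1 = 5
step 1: 5 = 4 + 1; sub 5 for 4: 5 + 1; = 6; G_2 = 6−1 = 5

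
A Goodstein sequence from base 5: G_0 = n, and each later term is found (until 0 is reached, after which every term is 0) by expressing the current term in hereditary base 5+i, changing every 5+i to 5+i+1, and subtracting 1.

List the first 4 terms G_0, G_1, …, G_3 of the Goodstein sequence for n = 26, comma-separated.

26, 36, 48, 53

G_0=26  [base 5] 5^2 + 1  →[5↦6]→  6^2 + 1 = 37  −1 ⇒ G_1=36
G_1=36  [base 6] 6^2  →[6↦7]→  7^2 = 49  −1 ⇒ G_2=48
G_2=48  [base 7] 6·7 + 6  →[7↦8]→  6·8 + 6 = 54  −1 ⇒ G_3=53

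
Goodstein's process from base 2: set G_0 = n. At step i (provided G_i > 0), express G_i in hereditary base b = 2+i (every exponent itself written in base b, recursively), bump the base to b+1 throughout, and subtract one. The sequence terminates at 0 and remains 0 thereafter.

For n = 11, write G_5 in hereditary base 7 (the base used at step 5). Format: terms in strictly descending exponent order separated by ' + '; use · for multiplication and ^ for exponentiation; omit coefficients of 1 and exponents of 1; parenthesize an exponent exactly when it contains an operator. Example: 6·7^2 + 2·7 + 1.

base 2: 11 = 2^(2 + 1) + 2 + 1; at 3: 3^(3 + 1) + 3 + 1 = 85; next = 84
base 3: 84 = 3^(3 + 1) + 3; at 4: 4^(4 + 1) + 4 = 1028; next = 1027
base 4: 1027 = 4^(4 + 1) + 3; at 5: 5^(5 + 1) + 3 = 15628; next = 15627
base 5: 15627 = 5^(5 + 1) + 2; at 6: 6^(6 + 1) + 2 = 279938; next = 279937
base 6: 279937 = 6^(6 + 1) + 1; at 7: 7^(7 + 1) + 1 = 5764802; next = 5764801
base 7: 5764801 = 7^(7 + 1); at 8: 8^(8 + 1) = 134217728; next = 134217727

7^(7 + 1)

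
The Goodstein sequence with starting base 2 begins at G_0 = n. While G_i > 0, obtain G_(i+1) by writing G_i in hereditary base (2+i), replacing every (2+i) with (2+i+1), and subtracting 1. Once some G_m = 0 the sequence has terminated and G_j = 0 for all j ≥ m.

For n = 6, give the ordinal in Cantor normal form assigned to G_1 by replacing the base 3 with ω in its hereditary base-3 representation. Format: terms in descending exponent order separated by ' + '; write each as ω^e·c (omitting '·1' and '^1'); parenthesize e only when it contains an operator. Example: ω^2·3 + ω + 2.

(0) 6|_2 = 2^2 + 2 ↦ 3^3 + 3|_3 = 30 ⇒ 29
(1) 29|_3 = 3^3 + 2 ↦ 4^4 + 2|_4 = 258 ⇒ 257

ω^ω + 2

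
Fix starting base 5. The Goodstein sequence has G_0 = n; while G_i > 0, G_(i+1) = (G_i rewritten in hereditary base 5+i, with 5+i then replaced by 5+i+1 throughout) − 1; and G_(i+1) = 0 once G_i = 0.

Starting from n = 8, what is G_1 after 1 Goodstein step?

(0) 8|_5 = 5 + 3 ↦ 6 + 3|_6 = 9 ⇒ 8
(1) 8|_6 = 6 + 2 ↦ 7 + 2|_7 = 9 ⇒ 8

8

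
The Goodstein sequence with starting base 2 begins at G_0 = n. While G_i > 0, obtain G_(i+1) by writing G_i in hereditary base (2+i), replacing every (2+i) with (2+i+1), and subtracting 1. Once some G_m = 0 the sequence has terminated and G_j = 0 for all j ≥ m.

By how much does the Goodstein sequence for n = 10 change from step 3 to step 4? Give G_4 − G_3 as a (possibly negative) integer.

G_0=10  [base 2] 2^(2 + 1) + 2  →[2↦3]→  3^(3 + 1) + 3 = 84  −1 ⇒ G_1=83
G_1=83  [base 3] 3^(3 + 1) + 2  →[3↦4]→  4^(4 + 1) + 2 = 1026  −1 ⇒ G_2=1025
G_2=1025  [base 4] 4^(4 + 1) + 1  →[4↦5]→  5^(5 + 1) + 1 = 15626  −1 ⇒ G_3=15625
G_3=15625  [base 5] 5^(5 + 1)  →[5↦6]→  6^(6 + 1) = 279936  −1 ⇒ G_4=279935

264310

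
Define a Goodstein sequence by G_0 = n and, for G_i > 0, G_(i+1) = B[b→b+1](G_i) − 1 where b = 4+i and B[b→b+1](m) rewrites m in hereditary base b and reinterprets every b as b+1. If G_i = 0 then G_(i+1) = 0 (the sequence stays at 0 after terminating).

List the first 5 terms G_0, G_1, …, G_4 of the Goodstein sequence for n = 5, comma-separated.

base 4: 5 = 4 + 1; at 5: 5 + 1 = 6; next = 5
base 5: 5 = 5; at 6: 6 = 6; next = 5
base 6: 5 = 5; at 7: 5 = 5; next = 4
base 7: 4 = 4; at 8: 4 = 4; next = 3

5, 5, 5, 4, 3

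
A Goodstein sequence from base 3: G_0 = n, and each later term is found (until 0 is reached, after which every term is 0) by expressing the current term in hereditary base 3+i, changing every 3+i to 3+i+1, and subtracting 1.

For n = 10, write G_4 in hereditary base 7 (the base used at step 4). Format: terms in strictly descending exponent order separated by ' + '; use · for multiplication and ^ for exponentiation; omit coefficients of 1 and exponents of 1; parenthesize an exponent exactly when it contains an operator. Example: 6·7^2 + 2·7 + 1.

G_0 = 10. HB_3(10) = 3^2 + 1. Bump = 17. G_1 = 16.
G_1 = 16. HB_4(16) = 4^2. Bump = 25. G_2 = 24.
G_2 = 24. HB_5(24) = 4·5 + 4. Bump = 28. G_3 = 27.
G_3 = 27. HB_6(27) = 4·6 + 3. Bump = 31. G_4 = 30.

4·7 + 2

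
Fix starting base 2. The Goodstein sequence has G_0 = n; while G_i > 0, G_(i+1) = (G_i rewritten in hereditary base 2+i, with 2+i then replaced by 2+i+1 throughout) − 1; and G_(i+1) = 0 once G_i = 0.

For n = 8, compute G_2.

553

G_0=8  [base 2] 2^(2 + 1)  →[2↦3]→  3^(3 + 1) = 81  −1 ⇒ G_1=80
G_1=80  [base 3] 2·3^3 + 2·3^2 + 2·3 + 2  →[3↦4]→  2·4^4 + 2·4^2 + 2·4 + 2 = 554  −1 ⇒ G_2=553
G_2=553  [base 4] 2·4^4 + 2·4^2 + 2·4 + 1  →[4↦5]→  2·5^5 + 2·5^2 + 2·5 + 1 = 6311  −1 ⇒ G_3=6310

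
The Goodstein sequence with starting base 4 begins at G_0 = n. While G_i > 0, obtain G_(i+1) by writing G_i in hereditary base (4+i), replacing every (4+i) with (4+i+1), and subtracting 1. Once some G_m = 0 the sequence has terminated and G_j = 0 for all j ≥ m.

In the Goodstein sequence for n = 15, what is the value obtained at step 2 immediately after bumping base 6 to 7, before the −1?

22

15 —HB4→ 3·4 + 3 —bump→ 3·5 + 3 = 18 —(−1)→ 17
17 —HB5→ 3·5 + 2 —bump→ 3·6 + 2 = 20 —(−1)→ 19
19 —HB6→ 3·6 + 1 —bump→ 3·7 + 1 = 22 —(−1)→ 21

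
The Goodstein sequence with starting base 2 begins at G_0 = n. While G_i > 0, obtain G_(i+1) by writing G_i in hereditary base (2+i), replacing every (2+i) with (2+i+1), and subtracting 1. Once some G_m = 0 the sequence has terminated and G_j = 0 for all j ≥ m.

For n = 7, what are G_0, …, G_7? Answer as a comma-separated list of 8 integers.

G_0 = 7. HB_2(7) = 2^2 + 2 + 1. Bump = 31. G_1 = 30.
G_1 = 30. HB_3(30) = 3^3 + 3. Bump = 260. G_2 = 259.
G_2 = 259. HB_4(259) = 4^4 + 3. Bump = 3128. G_3 = 3127.
G_3 = 3127. HB_5(3127) = 5^5 + 2. Bump = 46658. G_4 = 46657.
G_4 = 46657. HB_6(46657) = 6^6 + 1. Bump = 823544. G_5 = 823543.
G_5 = 823543. HB_7(823543) = 7^7. Bump = 16777216. G_6 = 16777215.
G_6 = 16777215. HB_8(16777215) = 7·8^7 + 7·8^6 + 7·8^5 + 7·8^4 + 7·8^3 + 7·8^2 + 7·8 + 7. Bump = 37665880. G_7 = 37665879.

7, 30, 259, 3127, 46657, 823543, 16777215, 37665879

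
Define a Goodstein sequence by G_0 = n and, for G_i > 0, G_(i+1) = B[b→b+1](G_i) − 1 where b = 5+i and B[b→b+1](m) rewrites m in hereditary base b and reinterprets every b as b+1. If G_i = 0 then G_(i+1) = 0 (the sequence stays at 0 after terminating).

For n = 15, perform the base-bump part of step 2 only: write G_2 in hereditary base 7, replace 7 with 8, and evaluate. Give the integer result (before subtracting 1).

20

step 0: 15 = 3·5; sub 6 for 5: 3·6; = 18; G_1 = 18−1 = 17
step 1: 17 = 2·6 + 5; sub 7 for 6: 2·7 + 5; = 19; G_2 = 19−1 = 18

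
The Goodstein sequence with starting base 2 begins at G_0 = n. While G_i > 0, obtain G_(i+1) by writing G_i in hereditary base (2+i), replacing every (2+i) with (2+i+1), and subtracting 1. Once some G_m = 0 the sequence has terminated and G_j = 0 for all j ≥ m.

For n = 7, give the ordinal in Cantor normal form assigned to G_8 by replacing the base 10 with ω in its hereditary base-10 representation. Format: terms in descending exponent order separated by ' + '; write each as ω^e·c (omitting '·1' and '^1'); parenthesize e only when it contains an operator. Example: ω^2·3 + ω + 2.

ω^7·7 + ω^6·7 + ω^5·7 + ω^4·7 + ω^3·7 + ω^2·7 + ω·7 + 5

base 2: 7 = 2^2 + 2 + 1; at 3: 3^3 + 3 + 1 = 31; next = 30
base 3: 30 = 3^3 + 3; at 4: 4^4 + 4 = 260; next = 259
base 4: 259 = 4^4 + 3; at 5: 5^5 + 3 = 3128; next = 3127
base 5: 3127 = 5^5 + 2; at 6: 6^6 + 2 = 46658; next = 46657
base 6: 46657 = 6^6 + 1; at 7: 7^7 + 1 = 823544; next = 823543
base 7: 823543 = 7^7; at 8: 8^8 = 16777216; next = 16777215
base 8: 16777215 = 7·8^7 + 7·8^6 + 7·8^5 + 7·8^4 + 7·8^3 + 7·8^2 + 7·8 + 7; at 9: 7·9^7 + 7·9^6 + 7·9^5 + 7·9^4 + 7·9^3 + 7·9^2 + 7·9 + 7 = 37665880; next = 37665879
base 9: 37665879 = 7·9^7 + 7·9^6 + 7·9^5 + 7·9^4 + 7·9^3 + 7·9^2 + 7·9 + 6; at 10: 7·10^7 + 7·10^6 + 7·10^5 + 7·10^4 + 7·10^3 + 7·10^2 + 7·10 + 6 = 77777776; next = 77777775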